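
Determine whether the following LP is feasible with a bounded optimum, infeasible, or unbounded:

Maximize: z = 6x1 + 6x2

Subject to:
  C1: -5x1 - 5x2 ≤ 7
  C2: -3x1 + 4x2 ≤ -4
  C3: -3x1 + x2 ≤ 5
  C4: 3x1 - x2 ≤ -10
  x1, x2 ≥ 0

Infeasible (no feasible solution exists)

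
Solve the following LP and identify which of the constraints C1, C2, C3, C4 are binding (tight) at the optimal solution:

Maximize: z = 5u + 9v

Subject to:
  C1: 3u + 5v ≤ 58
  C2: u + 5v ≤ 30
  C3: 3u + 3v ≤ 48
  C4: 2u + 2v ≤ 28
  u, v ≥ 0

At u = 10, v = 4, compute slack b - a·x for each constraint:
  C1: 58 − 50 = 8  (slack)
  C2: 30 − 30 = 0  (binding)
  C3: 48 − 42 = 6  (slack)
  C4: 28 − 28 = 0  (binding)

Optimal: u = 10, v = 4
Binding: C2, C4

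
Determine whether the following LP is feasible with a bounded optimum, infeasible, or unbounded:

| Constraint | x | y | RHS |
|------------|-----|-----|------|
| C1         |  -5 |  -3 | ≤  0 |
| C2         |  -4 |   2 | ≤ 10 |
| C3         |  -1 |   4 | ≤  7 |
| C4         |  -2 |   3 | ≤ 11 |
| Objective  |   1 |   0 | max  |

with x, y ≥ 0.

Unbounded (objective can increase without bound)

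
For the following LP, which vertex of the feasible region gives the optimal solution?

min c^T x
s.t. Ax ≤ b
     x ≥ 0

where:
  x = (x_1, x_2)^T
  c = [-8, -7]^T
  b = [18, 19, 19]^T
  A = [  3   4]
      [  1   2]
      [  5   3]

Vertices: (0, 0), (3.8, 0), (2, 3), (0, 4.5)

Evaluate the objective at each vertex of the feasible region:
  z(0, 0) = 0
  z(3.8, 0) = -30.4
  z(2, 3) = -37  ←
  z(0, 4.5) = -31.5
The minimum is at x_1 = 2, x_2 = 3.

(2, 3)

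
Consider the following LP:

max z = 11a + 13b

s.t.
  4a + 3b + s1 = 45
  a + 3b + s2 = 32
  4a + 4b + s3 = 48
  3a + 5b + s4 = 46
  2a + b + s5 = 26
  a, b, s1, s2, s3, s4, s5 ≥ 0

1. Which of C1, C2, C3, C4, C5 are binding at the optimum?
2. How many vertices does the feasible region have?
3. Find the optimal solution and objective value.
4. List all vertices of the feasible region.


1. C3, C4
2. 5
3. a = 7, b = 5, z = 142
4. (0, 0), (11.25, 0), (9, 3), (7, 5), (0, 9.2)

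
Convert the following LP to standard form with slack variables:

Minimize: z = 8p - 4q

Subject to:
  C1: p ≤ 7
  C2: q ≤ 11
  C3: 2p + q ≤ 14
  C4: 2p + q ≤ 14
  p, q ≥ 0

min z = 8p - 4q

s.t.
  p + s1 = 7
  q + s2 = 11
  2p + q + s3 = 14
  2p + q + s4 = 14
  p, q, s1, s2, s3, s4 ≥ 0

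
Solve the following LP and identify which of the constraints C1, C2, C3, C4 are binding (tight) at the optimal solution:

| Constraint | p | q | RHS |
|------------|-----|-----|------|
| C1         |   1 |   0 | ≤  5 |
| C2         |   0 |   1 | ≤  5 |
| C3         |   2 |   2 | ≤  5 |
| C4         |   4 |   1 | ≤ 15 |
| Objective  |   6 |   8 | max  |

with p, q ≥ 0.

At p = 0, q = 2.5, compute slack b - a·x for each constraint:
  C1: 5 − 0 = 5  (slack)
  C2: 5 − 2.5 = 2.5  (slack)
  C3: 5 − 5 = 0  (binding)
  C4: 15 − 2.5 = 12.5  (slack)

Optimal: p = 0, q = 2.5
Binding: C3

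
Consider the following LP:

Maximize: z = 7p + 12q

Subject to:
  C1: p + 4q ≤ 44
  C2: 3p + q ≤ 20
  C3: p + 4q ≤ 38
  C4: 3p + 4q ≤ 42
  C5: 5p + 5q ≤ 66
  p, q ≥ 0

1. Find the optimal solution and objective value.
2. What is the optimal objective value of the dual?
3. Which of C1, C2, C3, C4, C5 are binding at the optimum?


1. p = 2, q = 9, z = 122
2. 122
3. C3, C4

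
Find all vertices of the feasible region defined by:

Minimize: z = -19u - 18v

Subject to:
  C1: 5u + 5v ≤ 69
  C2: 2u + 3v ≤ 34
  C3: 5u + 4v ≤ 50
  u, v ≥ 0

(0, 0), (10, 0), (2, 10), (0, 11.33)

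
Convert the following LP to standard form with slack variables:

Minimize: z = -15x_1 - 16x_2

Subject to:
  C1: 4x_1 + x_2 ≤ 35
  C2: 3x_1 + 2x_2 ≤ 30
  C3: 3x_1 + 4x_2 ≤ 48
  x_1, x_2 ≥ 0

min z = -15x_1 - 16x_2

s.t.
  4x_1 + x_2 + s1 = 35
  3x_1 + 2x_2 + s2 = 30
  3x_1 + 4x_2 + s3 = 48
  x_1, x_2, s1, s2, s3 ≥ 0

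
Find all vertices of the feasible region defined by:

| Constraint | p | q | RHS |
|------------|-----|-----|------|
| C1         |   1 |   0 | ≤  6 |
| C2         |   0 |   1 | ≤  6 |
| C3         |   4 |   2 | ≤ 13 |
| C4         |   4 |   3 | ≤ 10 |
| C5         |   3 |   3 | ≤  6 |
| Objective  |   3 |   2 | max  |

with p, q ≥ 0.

(0, 0), (2, 0), (0, 2)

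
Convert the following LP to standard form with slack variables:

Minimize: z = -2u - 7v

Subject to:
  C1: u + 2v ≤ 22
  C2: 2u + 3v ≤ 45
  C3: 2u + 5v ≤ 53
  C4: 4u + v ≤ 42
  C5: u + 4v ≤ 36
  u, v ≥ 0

min z = -2u - 7v

s.t.
  u + 2v + s1 = 22
  2u + 3v + s2 = 45
  2u + 5v + s3 = 53
  4u + v + s4 = 42
  u + 4v + s5 = 36
  u, v, s1, s2, s3, s4, s5 ≥ 0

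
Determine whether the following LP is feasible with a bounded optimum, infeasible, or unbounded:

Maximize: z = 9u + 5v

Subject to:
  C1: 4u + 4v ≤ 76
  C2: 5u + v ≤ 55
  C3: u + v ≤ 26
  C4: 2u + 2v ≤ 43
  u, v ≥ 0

Feasible with a bounded optimal solution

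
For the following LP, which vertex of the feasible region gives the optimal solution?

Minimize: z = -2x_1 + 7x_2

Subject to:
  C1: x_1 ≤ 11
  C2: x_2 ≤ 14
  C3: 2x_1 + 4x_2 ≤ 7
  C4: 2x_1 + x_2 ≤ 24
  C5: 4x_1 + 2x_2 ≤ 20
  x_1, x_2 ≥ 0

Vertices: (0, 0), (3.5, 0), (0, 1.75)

Evaluate the objective at each vertex of the feasible region:
  z(0, 0) = 0
  z(3.5, 0) = -7  ←
  z(0, 1.75) = 12.25
The minimum is at x_1 = 3.5, x_2 = 0.

(3.5, 0)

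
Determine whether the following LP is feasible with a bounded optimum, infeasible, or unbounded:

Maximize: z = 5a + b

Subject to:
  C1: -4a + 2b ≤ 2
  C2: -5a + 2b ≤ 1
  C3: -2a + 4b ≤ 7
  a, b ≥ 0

Unbounded (objective can increase without bound)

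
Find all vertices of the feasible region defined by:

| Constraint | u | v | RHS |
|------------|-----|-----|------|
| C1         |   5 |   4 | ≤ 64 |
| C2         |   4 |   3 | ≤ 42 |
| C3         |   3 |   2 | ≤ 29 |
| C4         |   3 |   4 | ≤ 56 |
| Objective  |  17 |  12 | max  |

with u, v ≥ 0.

(0, 0), (9.667, 0), (3, 10), (0, 14)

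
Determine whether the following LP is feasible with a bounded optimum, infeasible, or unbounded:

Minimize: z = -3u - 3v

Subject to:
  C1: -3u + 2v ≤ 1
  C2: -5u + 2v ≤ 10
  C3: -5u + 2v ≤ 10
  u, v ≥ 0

Unbounded (objective can decrease without bound)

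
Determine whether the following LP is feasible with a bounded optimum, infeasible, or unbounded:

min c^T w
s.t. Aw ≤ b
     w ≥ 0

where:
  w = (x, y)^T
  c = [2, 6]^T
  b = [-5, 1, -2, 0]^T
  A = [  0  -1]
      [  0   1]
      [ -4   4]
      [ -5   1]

Infeasible (no feasible solution exists)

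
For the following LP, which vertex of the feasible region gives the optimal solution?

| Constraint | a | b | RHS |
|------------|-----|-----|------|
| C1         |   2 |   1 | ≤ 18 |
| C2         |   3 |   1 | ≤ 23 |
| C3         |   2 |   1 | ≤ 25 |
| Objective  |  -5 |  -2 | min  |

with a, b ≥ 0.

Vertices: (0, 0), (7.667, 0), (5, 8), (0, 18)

Evaluate the objective at each vertex of the feasible region:
  z(0, 0) = 0
  z(7.667, 0) = -38.33
  z(5, 8) = -41  ←
  z(0, 18) = -36
The minimum is at a = 5, b = 8.

(5, 8)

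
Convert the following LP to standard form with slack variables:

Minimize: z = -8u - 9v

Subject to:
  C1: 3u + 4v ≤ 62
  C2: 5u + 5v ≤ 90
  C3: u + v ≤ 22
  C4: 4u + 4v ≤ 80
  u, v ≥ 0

min z = -8u - 9v

s.t.
  3u + 4v + s1 = 62
  5u + 5v + s2 = 90
  u + v + s3 = 22
  4u + 4v + s4 = 80
  u, v, s1, s2, s3, s4 ≥ 0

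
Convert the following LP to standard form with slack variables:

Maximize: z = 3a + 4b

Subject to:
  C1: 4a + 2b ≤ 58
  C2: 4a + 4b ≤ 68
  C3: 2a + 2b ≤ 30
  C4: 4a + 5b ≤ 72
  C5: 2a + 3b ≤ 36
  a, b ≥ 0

max z = 3a + 4b

s.t.
  4a + 2b + s1 = 58
  4a + 4b + s2 = 68
  2a + 2b + s3 = 30
  4a + 5b + s4 = 72
  2a + 3b + s5 = 36
  a, b, s1, s2, s3, s4, s5 ≥ 0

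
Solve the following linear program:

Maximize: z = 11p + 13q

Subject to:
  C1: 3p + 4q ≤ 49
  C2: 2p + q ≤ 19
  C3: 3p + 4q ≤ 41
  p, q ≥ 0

Evaluate the objective at each vertex of the feasible region:
  z(0, 0) = 0
  z(9.5, 0) = 104.5
  z(7, 5) = 142  ←
  z(0, 10.25) = 133.2
The maximum is at p = 7, q = 5.

p = 7, q = 5, z = 142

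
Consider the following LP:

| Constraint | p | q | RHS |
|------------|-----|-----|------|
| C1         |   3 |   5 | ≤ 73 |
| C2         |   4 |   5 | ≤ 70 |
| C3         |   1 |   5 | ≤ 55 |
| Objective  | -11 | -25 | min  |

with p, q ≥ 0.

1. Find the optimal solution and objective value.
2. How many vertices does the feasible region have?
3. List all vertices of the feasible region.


1. p = 5, q = 10, z = -305
2. 4
3. (0, 0), (17.5, 0), (5, 10), (0, 11)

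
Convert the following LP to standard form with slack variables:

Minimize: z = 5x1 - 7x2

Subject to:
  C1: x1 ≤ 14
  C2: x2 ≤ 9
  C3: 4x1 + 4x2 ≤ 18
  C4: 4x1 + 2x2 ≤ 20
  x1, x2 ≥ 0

min z = 5x1 - 7x2

s.t.
  x1 + s1 = 14
  x2 + s2 = 9
  4x1 + 4x2 + s3 = 18
  4x1 + 2x2 + s4 = 20
  x1, x2, s1, s2, s3, s4 ≥ 0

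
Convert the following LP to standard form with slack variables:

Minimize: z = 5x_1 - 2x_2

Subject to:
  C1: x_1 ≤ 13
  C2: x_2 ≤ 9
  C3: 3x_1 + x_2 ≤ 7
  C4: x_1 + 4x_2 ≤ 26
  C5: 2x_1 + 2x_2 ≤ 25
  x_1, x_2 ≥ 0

min z = 5x_1 - 2x_2

s.t.
  x_1 + s1 = 13
  x_2 + s2 = 9
  3x_1 + x_2 + s3 = 7
  x_1 + 4x_2 + s4 = 26
  2x_1 + 2x_2 + s5 = 25
  x_1, x_2, s1, s2, s3, s4, s5 ≥ 0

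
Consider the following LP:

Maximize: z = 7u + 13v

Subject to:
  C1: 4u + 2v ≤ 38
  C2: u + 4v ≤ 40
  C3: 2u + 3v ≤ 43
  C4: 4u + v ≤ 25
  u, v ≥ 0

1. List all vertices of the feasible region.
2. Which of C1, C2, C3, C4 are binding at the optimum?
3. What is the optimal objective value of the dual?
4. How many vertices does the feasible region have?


1. (0, 0), (6.25, 0), (4, 9), (0, 10)
2. C2, C4
3. 145
4. 4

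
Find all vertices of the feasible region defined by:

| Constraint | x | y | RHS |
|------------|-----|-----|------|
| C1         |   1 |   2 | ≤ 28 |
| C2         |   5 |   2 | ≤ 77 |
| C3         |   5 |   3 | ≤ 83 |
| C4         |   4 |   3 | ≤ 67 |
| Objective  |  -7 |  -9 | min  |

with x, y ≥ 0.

(0, 0), (15.4, 0), (13.86, 3.857), (10, 9), (0, 14)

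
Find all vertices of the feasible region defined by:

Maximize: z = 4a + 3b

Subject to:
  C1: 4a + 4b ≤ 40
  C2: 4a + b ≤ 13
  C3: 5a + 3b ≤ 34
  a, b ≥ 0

(0, 0), (3.25, 0), (1, 9), (0, 10)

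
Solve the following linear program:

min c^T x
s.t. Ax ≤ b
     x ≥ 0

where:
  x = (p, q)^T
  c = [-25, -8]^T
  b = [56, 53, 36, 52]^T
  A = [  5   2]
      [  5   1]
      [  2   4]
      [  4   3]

Evaluate the objective at each vertex of the feasible region:
  z(0, 0) = 0
  z(10.6, 0) = -265
  z(10, 3) = -274  ←
  z(9.5, 4.25) = -271.5
  z(0, 9) = -72
The minimum is at p = 10, q = 3.

p = 10, q = 3, z = -274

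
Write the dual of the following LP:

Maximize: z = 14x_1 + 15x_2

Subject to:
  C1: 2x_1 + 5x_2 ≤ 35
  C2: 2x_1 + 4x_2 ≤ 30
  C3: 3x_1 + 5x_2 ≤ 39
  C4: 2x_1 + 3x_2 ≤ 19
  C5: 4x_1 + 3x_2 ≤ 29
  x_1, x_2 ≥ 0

Primal max cᵀx s.t. Ax ≤ b, x ≥ 0  →  Dual min bᵀy s.t. Aᵀy ≥ c, y ≥ 0.

Minimize: z = 35y1 + 30y2 + 39y3 + 19y4 + 29y5

Subject to:
  2y1 + 2y2 + 3y3 + 2y4 + 4y5 ≥ 14
  5y1 + 4y2 + 5y3 + 3y4 + 3y5 ≥ 15
  y1, y2, y3, y4, y5 ≥ 0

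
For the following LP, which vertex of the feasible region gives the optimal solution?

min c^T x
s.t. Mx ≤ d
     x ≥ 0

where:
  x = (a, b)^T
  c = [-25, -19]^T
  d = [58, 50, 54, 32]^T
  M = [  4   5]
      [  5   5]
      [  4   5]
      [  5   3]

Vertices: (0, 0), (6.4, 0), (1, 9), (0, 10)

Evaluate the objective at each vertex of the feasible region:
  z(0, 0) = 0
  z(6.4, 0) = -160
  z(1, 9) = -196  ←
  z(0, 10) = -190
The minimum is at a = 1, b = 9.

(1, 9)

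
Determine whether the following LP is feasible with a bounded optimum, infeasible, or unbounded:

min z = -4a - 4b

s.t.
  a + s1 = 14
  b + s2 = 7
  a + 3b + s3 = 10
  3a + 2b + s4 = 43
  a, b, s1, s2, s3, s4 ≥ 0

Feasible with a bounded optimal solution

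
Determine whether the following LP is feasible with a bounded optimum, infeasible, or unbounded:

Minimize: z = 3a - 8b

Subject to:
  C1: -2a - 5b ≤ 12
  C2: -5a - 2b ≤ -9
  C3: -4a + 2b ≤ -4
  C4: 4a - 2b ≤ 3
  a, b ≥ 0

Infeasible (no feasible solution exists)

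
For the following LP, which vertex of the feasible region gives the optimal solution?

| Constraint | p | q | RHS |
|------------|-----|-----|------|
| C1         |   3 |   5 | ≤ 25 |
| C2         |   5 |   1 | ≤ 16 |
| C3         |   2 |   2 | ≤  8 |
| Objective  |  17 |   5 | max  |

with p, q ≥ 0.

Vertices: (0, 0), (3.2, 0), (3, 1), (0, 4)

Evaluate the objective at each vertex of the feasible region:
  z(0, 0) = 0
  z(3.2, 0) = 54.4
  z(3, 1) = 56  ←
  z(0, 4) = 20
The maximum is at p = 3, q = 1.

(3, 1)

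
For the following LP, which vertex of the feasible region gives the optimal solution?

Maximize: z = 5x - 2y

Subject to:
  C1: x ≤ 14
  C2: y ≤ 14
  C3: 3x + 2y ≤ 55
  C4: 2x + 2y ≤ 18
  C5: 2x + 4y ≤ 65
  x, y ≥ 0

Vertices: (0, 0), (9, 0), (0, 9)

Evaluate the objective at each vertex of the feasible region:
  z(0, 0) = 0
  z(9, 0) = 45  ←
  z(0, 9) = -18
The maximum is at x = 9, y = 0.

(9, 0)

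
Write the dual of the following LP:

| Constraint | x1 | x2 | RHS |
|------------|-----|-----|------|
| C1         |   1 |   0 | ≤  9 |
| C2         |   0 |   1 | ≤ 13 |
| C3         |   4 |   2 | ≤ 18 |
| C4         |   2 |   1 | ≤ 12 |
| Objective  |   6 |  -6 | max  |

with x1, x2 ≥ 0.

Primal max cᵀx s.t. Ax ≤ b, x ≥ 0  →  Dual min bᵀy s.t. Aᵀy ≥ c, y ≥ 0.

Minimize: z = 9y1 + 13y2 + 18y3 + 12y4

Subject to:
  y1 + 4y3 + 2y4 ≥ 6
  y2 + 2y3 + y4 ≥ -6
  y1, y2, y3, y4 ≥ 0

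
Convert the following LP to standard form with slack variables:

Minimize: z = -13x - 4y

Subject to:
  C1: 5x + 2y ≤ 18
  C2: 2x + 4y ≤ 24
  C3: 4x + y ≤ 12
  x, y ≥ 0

min z = -13x - 4y

s.t.
  5x + 2y + s1 = 18
  2x + 4y + s2 = 24
  4x + y + s3 = 12
  x, y, s1, s2, s3 ≥ 0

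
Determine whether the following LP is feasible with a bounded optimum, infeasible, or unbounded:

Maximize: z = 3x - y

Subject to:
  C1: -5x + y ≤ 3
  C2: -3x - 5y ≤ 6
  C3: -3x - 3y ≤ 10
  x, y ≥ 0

Unbounded (objective can increase without bound)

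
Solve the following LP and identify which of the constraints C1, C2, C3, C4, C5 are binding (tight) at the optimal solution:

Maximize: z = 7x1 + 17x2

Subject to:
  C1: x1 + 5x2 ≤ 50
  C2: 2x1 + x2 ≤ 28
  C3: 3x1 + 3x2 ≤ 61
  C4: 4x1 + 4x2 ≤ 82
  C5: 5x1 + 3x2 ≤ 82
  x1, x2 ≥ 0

At x1 = 10, x2 = 8, compute slack b - a·x for each constraint:
  C1: 50 − 50 = 0  (binding)
  C2: 28 − 28 = 0  (binding)
  C3: 61 − 54 = 7  (slack)
  C4: 82 − 72 = 10  (slack)
  C5: 82 − 74 = 8  (slack)

Optimal: x1 = 10, x2 = 8
Binding: C1, C2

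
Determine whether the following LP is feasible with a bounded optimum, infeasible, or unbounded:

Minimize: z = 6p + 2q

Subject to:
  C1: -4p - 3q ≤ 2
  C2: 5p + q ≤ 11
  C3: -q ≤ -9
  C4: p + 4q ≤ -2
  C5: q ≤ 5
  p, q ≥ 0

Infeasible (no feasible solution exists)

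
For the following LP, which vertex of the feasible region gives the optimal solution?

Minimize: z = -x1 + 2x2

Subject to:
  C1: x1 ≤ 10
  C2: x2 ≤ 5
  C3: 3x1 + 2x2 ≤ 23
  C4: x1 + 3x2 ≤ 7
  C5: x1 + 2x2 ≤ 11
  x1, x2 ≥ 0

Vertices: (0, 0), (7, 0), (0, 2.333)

Evaluate the objective at each vertex of the feasible region:
  z(0, 0) = 0
  z(7, 0) = -7  ←
  z(0, 2.333) = 4.667
The minimum is at x1 = 7, x2 = 0.

(7, 0)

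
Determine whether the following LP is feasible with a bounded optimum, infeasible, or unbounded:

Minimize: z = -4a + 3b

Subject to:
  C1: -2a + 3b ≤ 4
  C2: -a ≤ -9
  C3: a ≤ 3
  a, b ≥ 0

Infeasible (no feasible solution exists)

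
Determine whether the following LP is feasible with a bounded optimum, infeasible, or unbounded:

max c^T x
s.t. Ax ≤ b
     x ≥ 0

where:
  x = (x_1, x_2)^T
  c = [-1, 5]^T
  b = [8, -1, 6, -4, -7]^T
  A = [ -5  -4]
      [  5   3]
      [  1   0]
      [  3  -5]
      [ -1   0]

Infeasible (no feasible solution exists)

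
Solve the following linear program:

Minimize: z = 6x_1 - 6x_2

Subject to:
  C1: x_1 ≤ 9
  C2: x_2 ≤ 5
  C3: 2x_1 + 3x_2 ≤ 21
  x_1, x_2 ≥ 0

Evaluate the objective at each vertex of the feasible region:
  z(0, 0) = 0
  z(9, 0) = 54
  z(9, 1) = 48
  z(3, 5) = -12
  z(0, 5) = -30  ←
The minimum is at x_1 = 0, x_2 = 5.

x_1 = 0, x_2 = 5, z = -30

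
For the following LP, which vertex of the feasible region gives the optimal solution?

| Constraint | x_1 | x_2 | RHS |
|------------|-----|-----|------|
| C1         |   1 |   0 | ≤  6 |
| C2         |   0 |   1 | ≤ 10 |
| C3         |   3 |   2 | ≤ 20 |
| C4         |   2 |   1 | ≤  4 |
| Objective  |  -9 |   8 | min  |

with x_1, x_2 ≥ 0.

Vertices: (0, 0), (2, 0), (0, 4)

Evaluate the objective at each vertex of the feasible region:
  z(0, 0) = 0
  z(2, 0) = -18  ←
  z(0, 4) = 32
The minimum is at x_1 = 2, x_2 = 0.

(2, 0)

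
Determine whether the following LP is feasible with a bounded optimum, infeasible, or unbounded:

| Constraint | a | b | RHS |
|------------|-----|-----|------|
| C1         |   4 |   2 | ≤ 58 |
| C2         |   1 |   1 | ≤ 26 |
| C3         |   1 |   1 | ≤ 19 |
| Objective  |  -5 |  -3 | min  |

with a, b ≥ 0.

Feasible with a bounded optimal solution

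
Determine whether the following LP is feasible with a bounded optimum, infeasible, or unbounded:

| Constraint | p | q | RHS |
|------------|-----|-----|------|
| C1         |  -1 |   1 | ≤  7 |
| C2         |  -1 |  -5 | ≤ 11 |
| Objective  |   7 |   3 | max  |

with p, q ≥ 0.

Unbounded (objective can increase without bound)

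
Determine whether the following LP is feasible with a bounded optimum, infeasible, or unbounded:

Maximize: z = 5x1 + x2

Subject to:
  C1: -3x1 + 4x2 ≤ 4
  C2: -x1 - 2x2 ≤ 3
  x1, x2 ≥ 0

Unbounded (objective can increase without bound)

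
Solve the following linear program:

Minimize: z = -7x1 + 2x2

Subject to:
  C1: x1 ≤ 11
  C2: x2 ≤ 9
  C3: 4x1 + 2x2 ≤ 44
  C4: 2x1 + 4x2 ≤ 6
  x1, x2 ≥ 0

Evaluate the objective at each vertex of the feasible region:
  z(0, 0) = 0
  z(3, 0) = -21  ←
  z(0, 1.5) = 3
The minimum is at x1 = 3, x2 = 0.

x1 = 3, x2 = 0, z = -21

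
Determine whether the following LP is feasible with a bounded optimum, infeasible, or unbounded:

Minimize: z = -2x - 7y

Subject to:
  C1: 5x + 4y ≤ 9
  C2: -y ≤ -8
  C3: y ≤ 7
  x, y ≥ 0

Infeasible (no feasible solution exists)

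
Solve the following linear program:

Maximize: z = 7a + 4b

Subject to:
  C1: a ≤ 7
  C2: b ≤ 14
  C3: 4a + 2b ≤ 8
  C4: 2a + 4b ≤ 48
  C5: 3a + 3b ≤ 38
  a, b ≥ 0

Evaluate the objective at each vertex of the feasible region:
  z(0, 0) = 0
  z(2, 0) = 14
  z(0, 4) = 16  ←
The maximum is at a = 0, b = 4.

a = 0, b = 4, z = 16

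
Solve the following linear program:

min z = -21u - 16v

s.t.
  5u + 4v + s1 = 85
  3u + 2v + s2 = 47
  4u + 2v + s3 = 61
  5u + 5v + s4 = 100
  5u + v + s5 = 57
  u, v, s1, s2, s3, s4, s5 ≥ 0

Evaluate the objective at each vertex of the feasible region:
  z(0, 0) = 0
  z(11.4, 0) = -239.4
  z(9.571, 9.143) = -347.3
  z(9, 10) = -349  ←
  z(5, 15) = -345
  z(0, 20) = -320
The minimum is at u = 9, v = 10.

u = 9, v = 10, z = -349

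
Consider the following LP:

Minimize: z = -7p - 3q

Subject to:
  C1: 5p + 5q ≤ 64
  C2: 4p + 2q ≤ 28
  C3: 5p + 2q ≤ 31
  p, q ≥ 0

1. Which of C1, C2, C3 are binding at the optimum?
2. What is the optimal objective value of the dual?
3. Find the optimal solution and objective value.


1. C2, C3
2. -45
3. p = 3, q = 8, z = -45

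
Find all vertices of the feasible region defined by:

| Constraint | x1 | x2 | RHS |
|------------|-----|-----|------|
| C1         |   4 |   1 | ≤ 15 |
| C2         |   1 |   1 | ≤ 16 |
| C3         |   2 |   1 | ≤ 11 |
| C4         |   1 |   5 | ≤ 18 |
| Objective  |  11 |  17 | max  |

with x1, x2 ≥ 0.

(0, 0), (3.75, 0), (3, 3), (0, 3.6)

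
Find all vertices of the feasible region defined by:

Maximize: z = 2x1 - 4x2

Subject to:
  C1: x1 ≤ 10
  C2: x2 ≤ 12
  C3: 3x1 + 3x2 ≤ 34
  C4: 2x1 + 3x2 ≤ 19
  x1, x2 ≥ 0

(0, 0), (9.5, 0), (0, 6.333)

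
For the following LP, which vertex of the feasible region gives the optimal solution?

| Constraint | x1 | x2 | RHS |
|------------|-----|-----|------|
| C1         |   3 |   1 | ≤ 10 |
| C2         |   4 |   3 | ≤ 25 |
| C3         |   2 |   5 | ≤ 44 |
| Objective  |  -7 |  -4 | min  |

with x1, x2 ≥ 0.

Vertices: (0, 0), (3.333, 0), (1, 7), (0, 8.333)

Evaluate the objective at each vertex of the feasible region:
  z(0, 0) = 0
  z(3.333, 0) = -23.33
  z(1, 7) = -35  ←
  z(0, 8.333) = -33.33
The minimum is at x1 = 1, x2 = 7.

(1, 7)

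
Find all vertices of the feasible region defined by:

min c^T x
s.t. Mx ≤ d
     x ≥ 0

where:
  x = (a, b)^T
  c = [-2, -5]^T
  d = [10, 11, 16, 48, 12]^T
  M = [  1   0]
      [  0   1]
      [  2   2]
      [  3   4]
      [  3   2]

(0, 0), (4, 0), (0, 6)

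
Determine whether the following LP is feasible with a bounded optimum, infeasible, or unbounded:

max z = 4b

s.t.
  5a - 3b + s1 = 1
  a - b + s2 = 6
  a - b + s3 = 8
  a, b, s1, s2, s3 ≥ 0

Unbounded (objective can increase without bound)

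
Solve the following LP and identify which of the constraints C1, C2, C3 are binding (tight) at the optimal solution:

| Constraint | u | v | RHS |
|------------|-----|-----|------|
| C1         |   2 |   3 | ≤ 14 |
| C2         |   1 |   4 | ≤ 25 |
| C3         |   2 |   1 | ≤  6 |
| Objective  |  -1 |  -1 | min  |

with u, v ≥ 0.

At u = 1, v = 4, compute slack b - a·x for each constraint:
  C1: 14 − 14 = 0  (binding)
  C2: 25 − 17 = 8  (slack)
  C3: 6 − 6 = 0  (binding)

Optimal: u = 1, v = 4
Binding: C1, C3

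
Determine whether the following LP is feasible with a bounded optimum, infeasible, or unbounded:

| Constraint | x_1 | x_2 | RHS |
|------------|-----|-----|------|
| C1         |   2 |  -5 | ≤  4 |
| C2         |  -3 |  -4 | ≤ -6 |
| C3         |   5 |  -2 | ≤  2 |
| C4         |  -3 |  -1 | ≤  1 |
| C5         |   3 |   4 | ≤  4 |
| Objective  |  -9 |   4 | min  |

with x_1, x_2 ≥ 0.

Infeasible (no feasible solution exists)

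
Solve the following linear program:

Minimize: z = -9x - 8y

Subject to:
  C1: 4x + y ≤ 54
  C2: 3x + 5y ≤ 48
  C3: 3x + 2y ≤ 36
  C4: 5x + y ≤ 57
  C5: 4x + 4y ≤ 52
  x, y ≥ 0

Evaluate the objective at each vertex of the feasible region:
  z(0, 0) = 0
  z(11.4, 0) = -102.6
  z(11.14, 1.286) = -110.6
  z(10, 3) = -114  ←
  z(8.5, 4.5) = -112.5
  z(0, 9.6) = -76.8
The minimum is at x = 10, y = 3.

x = 10, y = 3, z = -114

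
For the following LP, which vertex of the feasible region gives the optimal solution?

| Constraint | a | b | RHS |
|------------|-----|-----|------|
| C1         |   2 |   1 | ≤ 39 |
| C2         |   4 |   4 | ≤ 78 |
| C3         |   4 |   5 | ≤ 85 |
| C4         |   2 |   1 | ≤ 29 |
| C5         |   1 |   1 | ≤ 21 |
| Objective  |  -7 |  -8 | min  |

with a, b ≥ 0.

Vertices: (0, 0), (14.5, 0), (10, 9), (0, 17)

Evaluate the objective at each vertex of the feasible region:
  z(0, 0) = 0
  z(14.5, 0) = -101.5
  z(10, 9) = -142  ←
  z(0, 17) = -136
The minimum is at a = 10, b = 9.

(10, 9)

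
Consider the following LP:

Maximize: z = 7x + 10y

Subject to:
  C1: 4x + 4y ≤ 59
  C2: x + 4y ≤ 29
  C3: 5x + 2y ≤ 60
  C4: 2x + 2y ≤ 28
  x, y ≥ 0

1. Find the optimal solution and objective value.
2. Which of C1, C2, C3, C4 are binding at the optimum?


1. x = 9, y = 5, z = 113
2. C2, C4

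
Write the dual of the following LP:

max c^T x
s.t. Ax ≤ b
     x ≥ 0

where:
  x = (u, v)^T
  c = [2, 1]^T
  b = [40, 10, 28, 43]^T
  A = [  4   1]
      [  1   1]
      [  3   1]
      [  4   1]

Primal max cᵀx s.t. Ax ≤ b, x ≥ 0  →  Dual min bᵀy s.t. Aᵀy ≥ c, y ≥ 0.

Minimize: z = 40y1 + 10y2 + 28y3 + 43y4

Subject to:
  4y1 + y2 + 3y3 + 4y4 ≥ 2
  y1 + y2 + y3 + y4 ≥ 1
  y1, y2, y3, y4 ≥ 0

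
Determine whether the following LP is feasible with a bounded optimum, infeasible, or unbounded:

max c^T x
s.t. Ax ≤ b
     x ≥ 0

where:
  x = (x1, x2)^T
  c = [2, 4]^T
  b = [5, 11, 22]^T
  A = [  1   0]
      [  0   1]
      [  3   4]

Feasible with a bounded optimal solution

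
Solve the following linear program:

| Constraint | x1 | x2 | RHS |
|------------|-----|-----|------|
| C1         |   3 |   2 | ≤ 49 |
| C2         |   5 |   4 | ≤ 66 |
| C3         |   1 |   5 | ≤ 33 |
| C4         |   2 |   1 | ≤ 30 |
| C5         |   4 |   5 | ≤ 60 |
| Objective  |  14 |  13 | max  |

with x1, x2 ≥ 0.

Evaluate the objective at each vertex of the feasible region:
  z(0, 0) = 0
  z(13.2, 0) = 184.8
  z(10, 4) = 192  ←
  z(9, 4.8) = 188.4
  z(0, 6.6) = 85.8
The maximum is at x1 = 10, x2 = 4.

x1 = 10, x2 = 4, z = 192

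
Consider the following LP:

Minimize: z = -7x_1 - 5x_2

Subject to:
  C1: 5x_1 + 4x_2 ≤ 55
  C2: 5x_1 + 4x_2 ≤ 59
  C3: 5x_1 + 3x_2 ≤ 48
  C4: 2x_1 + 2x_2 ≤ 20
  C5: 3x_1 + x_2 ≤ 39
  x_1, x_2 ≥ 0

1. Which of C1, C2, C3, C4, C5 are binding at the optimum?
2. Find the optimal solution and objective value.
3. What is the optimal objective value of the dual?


1. C3, C4
2. x_1 = 9, x_2 = 1, z = -68
3. -68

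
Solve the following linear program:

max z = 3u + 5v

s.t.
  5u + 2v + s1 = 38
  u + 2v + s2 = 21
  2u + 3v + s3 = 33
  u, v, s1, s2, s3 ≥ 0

Evaluate the objective at each vertex of the feasible region:
  z(0, 0) = 0
  z(7.6, 0) = 22.8
  z(4.364, 8.091) = 53.55
  z(3, 9) = 54  ←
  z(0, 10.5) = 52.5
The maximum is at u = 3, v = 9.

u = 3, v = 9, z = 54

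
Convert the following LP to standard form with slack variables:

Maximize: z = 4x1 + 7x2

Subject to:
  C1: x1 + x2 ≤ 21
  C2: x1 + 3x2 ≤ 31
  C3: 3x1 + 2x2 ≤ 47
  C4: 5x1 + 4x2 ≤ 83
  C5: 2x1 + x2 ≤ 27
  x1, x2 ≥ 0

max z = 4x1 + 7x2

s.t.
  x1 + x2 + s1 = 21
  x1 + 3x2 + s2 = 31
  3x1 + 2x2 + s3 = 47
  5x1 + 4x2 + s4 = 83
  2x1 + x2 + s5 = 27
  x1, x2, s1, s2, s3, s4, s5 ≥ 0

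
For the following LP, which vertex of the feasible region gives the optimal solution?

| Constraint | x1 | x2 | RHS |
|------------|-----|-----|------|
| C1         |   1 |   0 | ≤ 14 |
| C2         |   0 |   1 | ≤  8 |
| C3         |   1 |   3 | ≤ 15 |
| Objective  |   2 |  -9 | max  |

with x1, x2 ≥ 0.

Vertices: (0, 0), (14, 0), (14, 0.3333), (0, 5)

Evaluate the objective at each vertex of the feasible region:
  z(0, 0) = 0
  z(14, 0) = 28  ←
  z(14, 0.3333) = 25
  z(0, 5) = -45
The maximum is at x1 = 14, x2 = 0.

(14, 0)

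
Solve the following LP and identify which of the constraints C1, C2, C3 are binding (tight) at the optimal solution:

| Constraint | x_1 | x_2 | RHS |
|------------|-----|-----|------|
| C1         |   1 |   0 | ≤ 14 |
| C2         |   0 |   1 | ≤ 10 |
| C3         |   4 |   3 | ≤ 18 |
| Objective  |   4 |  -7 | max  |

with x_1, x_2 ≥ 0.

At x_1 = 4.5, x_2 = 0, compute slack b - a·x for each constraint:
  C1: 14 − 4.5 = 9.5  (slack)
  C2: 10 − 0 = 10  (slack)
  C3: 18 − 18 = 0  (binding)

Optimal: x_1 = 4.5, x_2 = 0
Binding: C3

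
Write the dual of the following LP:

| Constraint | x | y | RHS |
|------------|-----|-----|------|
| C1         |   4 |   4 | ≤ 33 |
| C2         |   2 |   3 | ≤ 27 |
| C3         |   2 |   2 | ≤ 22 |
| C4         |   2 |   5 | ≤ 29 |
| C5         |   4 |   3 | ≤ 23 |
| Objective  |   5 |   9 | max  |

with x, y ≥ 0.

Primal max cᵀx s.t. Ax ≤ b, x ≥ 0  →  Dual min bᵀy s.t. Aᵀy ≥ c, y ≥ 0.

Minimize: z = 33y1 + 27y2 + 22y3 + 29y4 + 23y5

Subject to:
  4y1 + 2y2 + 2y3 + 2y4 + 4y5 ≥ 5
  4y1 + 3y2 + 2y3 + 5y4 + 3y5 ≥ 9
  y1, y2, y3, y4, y5 ≥ 0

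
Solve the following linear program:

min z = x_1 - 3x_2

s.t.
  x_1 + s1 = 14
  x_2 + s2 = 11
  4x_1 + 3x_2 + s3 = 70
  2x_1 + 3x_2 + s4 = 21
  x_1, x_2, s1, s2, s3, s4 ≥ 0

Evaluate the objective at each vertex of the feasible region:
  z(0, 0) = 0
  z(10.5, 0) = 10.5
  z(0, 7) = -21  ←
The minimum is at x_1 = 0, x_2 = 7.

x_1 = 0, x_2 = 7, z = -21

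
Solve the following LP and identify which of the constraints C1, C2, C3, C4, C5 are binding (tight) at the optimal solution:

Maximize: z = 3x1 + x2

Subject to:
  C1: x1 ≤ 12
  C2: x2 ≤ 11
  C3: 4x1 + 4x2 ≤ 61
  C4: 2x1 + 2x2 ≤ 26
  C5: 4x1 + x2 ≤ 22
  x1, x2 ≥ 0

At x1 = 3, x2 = 10, compute slack b - a·x for each constraint:
  C1: 12 − 3 = 9  (slack)
  C2: 11 − 10 = 1  (slack)
  C3: 61 − 52 = 9  (slack)
  C4: 26 − 26 = 0  (binding)
  C5: 22 − 22 = 0  (binding)

Optimal: x1 = 3, x2 = 10
Binding: C4, C5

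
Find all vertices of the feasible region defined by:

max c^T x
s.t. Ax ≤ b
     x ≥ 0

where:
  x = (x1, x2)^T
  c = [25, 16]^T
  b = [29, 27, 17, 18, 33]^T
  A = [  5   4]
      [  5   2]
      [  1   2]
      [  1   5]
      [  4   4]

(0, 0), (5.4, 0), (5, 1), (3.476, 2.905), (0, 3.6)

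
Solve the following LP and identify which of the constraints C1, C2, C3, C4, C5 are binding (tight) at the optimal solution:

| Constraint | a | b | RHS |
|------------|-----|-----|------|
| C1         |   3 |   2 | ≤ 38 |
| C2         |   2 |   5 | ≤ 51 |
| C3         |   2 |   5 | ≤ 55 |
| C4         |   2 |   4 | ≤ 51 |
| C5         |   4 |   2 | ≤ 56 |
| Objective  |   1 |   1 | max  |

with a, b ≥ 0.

At a = 8, b = 7, compute slack b - a·x for each constraint:
  C1: 38 − 38 = 0  (binding)
  C2: 51 − 51 = 0  (binding)
  C3: 55 − 51 = 4  (slack)
  C4: 51 − 44 = 7  (slack)
  C5: 56 − 46 = 10  (slack)

Optimal: a = 8, b = 7
Binding: C1, C2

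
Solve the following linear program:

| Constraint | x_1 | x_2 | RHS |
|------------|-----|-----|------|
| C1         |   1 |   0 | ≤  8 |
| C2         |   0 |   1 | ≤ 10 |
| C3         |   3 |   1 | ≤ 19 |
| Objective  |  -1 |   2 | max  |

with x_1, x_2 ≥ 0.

Evaluate the objective at each vertex of the feasible region:
  z(0, 0) = 0
  z(6.333, 0) = -6.333
  z(3, 10) = 17
  z(0, 10) = 20  ←
The maximum is at x_1 = 0, x_2 = 10.

x_1 = 0, x_2 = 10, z = 20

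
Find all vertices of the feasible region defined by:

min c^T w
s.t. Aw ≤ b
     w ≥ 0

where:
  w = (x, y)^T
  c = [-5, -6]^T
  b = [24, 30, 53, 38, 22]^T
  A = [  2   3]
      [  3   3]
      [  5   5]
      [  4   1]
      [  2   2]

(0, 0), (9.5, 0), (9.333, 0.6667), (6, 4), (0, 8)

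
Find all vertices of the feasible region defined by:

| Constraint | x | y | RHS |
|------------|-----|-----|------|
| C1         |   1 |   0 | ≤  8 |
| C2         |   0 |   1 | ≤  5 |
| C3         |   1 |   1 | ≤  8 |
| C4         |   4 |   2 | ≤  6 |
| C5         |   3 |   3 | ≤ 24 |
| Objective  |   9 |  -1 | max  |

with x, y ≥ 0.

(0, 0), (1.5, 0), (0, 3)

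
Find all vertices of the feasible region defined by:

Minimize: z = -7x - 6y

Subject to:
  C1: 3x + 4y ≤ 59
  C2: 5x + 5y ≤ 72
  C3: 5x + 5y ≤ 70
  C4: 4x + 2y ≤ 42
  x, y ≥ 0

(0, 0), (10.5, 0), (7, 7), (0, 14)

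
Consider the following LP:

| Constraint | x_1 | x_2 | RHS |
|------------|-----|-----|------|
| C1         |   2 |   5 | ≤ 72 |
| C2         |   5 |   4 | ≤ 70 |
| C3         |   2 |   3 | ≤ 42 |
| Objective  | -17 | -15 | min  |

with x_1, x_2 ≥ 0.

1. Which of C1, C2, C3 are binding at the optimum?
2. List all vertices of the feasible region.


1. C2, C3
2. (0, 0), (14, 0), (6, 10), (0, 14)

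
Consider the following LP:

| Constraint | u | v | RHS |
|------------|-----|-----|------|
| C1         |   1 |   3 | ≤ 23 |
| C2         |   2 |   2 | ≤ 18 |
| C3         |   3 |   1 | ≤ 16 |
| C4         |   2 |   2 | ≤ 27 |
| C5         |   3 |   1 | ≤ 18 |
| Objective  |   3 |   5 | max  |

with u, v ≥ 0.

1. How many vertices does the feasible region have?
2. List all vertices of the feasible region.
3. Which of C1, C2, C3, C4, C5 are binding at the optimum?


1. 5
2. (0, 0), (5.333, 0), (3.5, 5.5), (2, 7), (0, 7.667)
3. C1, C2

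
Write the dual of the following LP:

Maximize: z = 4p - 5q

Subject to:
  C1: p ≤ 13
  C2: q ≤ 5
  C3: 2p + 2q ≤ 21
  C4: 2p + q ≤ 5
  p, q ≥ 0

Primal max cᵀx s.t. Ax ≤ b, x ≥ 0  →  Dual min bᵀy s.t. Aᵀy ≥ c, y ≥ 0.

Minimize: z = 13y1 + 5y2 + 21y3 + 5y4

Subject to:
  y1 + 2y3 + 2y4 ≥ 4
  y2 + 2y3 + y4 ≥ -5
  y1, y2, y3, y4 ≥ 0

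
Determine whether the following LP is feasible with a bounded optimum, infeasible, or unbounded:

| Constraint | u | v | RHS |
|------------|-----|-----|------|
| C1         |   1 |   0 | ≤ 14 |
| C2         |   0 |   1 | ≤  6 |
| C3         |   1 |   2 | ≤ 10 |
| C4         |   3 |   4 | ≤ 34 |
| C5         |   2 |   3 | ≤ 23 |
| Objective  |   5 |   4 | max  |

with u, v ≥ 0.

Feasible with a bounded optimal solution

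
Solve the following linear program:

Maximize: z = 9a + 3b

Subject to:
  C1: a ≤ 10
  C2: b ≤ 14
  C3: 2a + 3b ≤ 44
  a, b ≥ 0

Evaluate the objective at each vertex of the feasible region:
  z(0, 0) = 0
  z(10, 0) = 90
  z(10, 8) = 114  ←
  z(1, 14) = 51
  z(0, 14) = 42
The maximum is at a = 10, b = 8.

a = 10, b = 8, z = 114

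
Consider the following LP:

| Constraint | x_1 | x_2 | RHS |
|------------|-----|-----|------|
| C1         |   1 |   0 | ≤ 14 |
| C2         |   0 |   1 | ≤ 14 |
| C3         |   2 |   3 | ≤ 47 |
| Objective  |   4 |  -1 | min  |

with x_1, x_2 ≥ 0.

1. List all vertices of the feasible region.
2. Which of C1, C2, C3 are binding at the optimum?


1. (0, 0), (14, 0), (14, 6.333), (2.5, 14), (0, 14)
2. C2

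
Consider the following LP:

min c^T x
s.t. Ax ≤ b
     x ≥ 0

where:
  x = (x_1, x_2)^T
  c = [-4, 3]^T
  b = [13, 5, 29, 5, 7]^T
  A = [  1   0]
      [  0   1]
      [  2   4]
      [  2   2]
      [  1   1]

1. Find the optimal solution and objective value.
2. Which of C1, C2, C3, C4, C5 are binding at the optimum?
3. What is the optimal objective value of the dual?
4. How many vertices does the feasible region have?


1. x_1 = 2.5, x_2 = 0, z = -10
2. C4
3. -10
4. 3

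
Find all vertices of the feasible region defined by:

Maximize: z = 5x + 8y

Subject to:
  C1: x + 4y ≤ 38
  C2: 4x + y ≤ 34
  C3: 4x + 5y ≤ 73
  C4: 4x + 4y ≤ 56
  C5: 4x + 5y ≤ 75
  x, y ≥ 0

(0, 0), (8.5, 0), (6.667, 7.333), (6, 8), (0, 9.5)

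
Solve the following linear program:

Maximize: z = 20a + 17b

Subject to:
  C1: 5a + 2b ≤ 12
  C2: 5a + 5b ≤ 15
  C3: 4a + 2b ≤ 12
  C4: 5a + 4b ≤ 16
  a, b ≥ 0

Evaluate the objective at each vertex of the feasible region:
  z(0, 0) = 0
  z(2.4, 0) = 48
  z(2, 1) = 57  ←
  z(0, 3) = 51
The maximum is at a = 2, b = 1.

a = 2, b = 1, z = 57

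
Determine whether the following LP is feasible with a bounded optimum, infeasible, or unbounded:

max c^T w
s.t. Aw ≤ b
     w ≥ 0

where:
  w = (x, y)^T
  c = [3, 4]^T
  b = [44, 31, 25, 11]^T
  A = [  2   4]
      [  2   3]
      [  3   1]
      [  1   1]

Feasible with a bounded optimal solution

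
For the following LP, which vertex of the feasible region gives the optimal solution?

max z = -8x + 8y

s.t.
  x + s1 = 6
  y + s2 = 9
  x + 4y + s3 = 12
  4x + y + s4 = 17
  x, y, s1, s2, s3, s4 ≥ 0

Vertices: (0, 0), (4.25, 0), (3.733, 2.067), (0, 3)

Evaluate the objective at each vertex of the feasible region:
  z(0, 0) = 0
  z(4.25, 0) = -34
  z(3.733, 2.067) = -13.33
  z(0, 3) = 24  ←
The maximum is at x = 0, y = 3.

(0, 3)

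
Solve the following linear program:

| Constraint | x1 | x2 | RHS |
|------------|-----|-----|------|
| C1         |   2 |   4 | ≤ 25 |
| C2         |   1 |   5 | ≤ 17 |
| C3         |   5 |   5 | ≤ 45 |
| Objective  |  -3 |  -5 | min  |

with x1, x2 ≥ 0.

Evaluate the objective at each vertex of the feasible region:
  z(0, 0) = 0
  z(9, 0) = -27
  z(7, 2) = -31  ←
  z(0, 3.4) = -17
The minimum is at x1 = 7, x2 = 2.

x1 = 7, x2 = 2, z = -31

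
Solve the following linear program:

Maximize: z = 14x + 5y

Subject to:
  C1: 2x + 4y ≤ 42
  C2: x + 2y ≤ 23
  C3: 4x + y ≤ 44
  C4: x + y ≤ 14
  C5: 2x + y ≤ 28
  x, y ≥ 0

Evaluate the objective at each vertex of the feasible region:
  z(0, 0) = 0
  z(11, 0) = 154
  z(10, 4) = 160  ←
  z(7, 7) = 133
  z(0, 10.5) = 52.5
The maximum is at x = 10, y = 4.

x = 10, y = 4, z = 160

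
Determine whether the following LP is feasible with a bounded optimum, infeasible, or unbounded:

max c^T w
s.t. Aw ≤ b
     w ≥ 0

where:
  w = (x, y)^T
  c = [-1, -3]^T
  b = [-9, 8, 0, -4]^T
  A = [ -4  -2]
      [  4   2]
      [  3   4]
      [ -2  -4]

Infeasible (no feasible solution exists)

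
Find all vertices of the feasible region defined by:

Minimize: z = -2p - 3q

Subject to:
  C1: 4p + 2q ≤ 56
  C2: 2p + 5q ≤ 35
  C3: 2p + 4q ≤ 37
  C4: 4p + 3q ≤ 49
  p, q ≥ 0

(0, 0), (12.25, 0), (10, 3), (0, 7)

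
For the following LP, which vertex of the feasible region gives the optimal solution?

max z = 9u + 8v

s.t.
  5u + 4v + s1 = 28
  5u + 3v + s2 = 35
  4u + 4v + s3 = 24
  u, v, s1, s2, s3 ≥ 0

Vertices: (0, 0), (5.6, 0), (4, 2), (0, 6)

Evaluate the objective at each vertex of the feasible region:
  z(0, 0) = 0
  z(5.6, 0) = 50.4
  z(4, 2) = 52  ←
  z(0, 6) = 48
The maximum is at u = 4, v = 2.

(4, 2)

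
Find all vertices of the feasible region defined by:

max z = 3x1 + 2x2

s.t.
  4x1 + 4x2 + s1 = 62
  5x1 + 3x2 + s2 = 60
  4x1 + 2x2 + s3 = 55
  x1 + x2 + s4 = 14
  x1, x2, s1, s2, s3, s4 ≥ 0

(0, 0), (12, 0), (9, 5), (0, 14)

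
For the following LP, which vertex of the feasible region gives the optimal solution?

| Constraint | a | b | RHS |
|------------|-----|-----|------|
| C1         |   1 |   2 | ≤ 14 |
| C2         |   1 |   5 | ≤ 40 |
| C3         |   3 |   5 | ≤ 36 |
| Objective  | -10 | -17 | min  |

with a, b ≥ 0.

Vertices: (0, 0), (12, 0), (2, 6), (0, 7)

Evaluate the objective at each vertex of the feasible region:
  z(0, 0) = 0
  z(12, 0) = -120
  z(2, 6) = -122  ←
  z(0, 7) = -119
The minimum is at a = 2, b = 6.

(2, 6)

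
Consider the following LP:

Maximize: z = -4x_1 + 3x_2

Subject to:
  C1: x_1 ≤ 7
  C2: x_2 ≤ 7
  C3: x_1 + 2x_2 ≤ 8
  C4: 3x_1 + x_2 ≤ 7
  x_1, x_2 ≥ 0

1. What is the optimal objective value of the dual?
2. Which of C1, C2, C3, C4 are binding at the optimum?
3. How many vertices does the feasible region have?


1. 12
2. C3
3. 4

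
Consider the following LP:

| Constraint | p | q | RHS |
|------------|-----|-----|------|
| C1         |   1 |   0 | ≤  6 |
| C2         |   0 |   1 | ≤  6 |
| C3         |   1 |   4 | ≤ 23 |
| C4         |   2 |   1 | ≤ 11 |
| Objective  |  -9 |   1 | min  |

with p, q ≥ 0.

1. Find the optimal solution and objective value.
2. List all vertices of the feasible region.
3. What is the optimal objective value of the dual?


1. p = 5.5, q = 0, z = -49.5
2. (0, 0), (5.5, 0), (3, 5), (0, 5.75)
3. -49.5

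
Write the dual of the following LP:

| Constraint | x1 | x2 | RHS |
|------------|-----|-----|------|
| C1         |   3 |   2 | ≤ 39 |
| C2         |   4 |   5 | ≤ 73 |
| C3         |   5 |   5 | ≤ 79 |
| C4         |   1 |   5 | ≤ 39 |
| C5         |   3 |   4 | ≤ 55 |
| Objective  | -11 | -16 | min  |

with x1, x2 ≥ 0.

Primal min cᵀx s.t. Ax ≤ b, x ≥ 0  →  Dual max −bᵀy s.t. Aᵀy ≥ −c, y ≥ 0.

Maximize: z = -39y1 - 73y2 - 79y3 - 39y4 - 55y5

Subject to:
  3y1 + 4y2 + 5y3 + y4 + 3y5 ≥ 11
  2y1 + 5y2 + 5y3 + 5y4 + 4y5 ≥ 16
  y1, y2, y3, y4, y5 ≥ 0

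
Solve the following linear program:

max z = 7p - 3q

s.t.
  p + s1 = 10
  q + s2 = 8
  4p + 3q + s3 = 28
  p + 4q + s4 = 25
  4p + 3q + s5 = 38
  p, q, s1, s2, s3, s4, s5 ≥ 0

Evaluate the objective at each vertex of the feasible region:
  z(0, 0) = 0
  z(7, 0) = 49  ←
  z(2.846, 5.538) = 3.308
  z(0, 6.25) = -18.75
The maximum is at p = 7, q = 0.

p = 7, q = 0, z = 49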